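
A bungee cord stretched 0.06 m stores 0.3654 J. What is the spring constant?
k = 2·PE/x² = 2·0.3654/(0.06)² = 203.0 N/m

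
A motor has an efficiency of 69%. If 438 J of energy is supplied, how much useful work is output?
W_out = η·W_in = 0.69·438 = 302.22 J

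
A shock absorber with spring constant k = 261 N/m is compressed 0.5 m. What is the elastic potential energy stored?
PE = ½kx² = ½(261)(0.5)² = 32.63 J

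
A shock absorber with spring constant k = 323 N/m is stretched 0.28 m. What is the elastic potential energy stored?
PE = ½kx² = ½(323)(0.28)² = 12.66 J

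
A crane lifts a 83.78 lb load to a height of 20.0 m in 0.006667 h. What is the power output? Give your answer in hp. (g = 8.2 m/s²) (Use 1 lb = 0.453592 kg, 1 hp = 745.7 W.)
Convert to SI: m = 38.0019 kg, h = 20.0 m, t = 24.0012 s
P = mgh/t = (38.0019)(8.2)(20.0)/24.0012 = 259.667 W = 0.3482 hp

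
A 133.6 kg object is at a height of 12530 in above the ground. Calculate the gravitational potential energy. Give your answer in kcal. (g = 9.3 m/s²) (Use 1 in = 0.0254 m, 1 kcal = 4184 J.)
Convert to SI: m = 133.6 kg, h = 318.262 m
PE = mgh = (133.6)(9.3)(318.262) = 395434 J = 94.51 kcal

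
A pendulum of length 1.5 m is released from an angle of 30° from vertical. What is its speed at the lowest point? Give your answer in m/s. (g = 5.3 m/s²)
h = L(1 − cosθ) = 1.5(1 − cos30°) = 0.200962 m
v = √(2gh) = √(2·5.3·0.200962) = 1.46 m/s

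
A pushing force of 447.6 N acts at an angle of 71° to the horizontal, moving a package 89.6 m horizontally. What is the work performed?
W = F·d·cosθ = (447.6)(89.6)cos(71°) = 13060 J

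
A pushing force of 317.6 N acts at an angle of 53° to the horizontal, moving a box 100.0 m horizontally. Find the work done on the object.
W = F·d·cosθ = (317.6)(100.0)cos(53°) = 19110 J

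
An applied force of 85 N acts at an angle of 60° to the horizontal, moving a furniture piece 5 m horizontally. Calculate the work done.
W = F·d·cosθ = (85)(5)cos(60°) = 212.5 J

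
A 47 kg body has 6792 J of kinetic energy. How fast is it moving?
v = √(2·KE/m) = √(2·6792/47) = 17.0 m/s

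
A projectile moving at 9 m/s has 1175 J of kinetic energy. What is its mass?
m = 2·KE/v² = 2·1175/(9)² = 29.01 kg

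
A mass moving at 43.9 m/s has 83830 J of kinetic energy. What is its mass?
m = 2·KE/v² = 2·83830/(43.9)² = 87.0 kg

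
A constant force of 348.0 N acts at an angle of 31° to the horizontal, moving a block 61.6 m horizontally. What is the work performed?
W = F·d·cosθ = (348.0)(61.6)cos(31°) = 18370 J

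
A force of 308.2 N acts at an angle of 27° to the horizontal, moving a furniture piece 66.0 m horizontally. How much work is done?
W = F·d·cosθ = (308.2)(66.0)cos(27°) = 18120 J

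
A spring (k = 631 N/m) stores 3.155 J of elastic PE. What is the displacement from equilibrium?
x = √(2·PE/k) = √(2·3.155/631) = 0.1 m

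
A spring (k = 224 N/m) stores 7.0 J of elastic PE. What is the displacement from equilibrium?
x = √(2·PE/k) = √(2·7.0/224) = 0.25 m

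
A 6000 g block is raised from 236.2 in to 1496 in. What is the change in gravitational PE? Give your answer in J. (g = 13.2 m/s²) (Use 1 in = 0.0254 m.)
Convert to SI: m = 6.0 kg, Δh = 31.9989 m
ΔPE = mgΔh = (6.0)(13.2)(31.9989) = 2534 J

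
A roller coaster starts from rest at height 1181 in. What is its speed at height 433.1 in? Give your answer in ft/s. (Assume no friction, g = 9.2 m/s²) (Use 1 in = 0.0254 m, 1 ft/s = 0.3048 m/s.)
Convert to SI: h₁−h₂ = 18.9967 m
mgh₁ = mgh₂ + ½mv² ⇒ v = √(2g(h₁−h₂)) = √(2·9.2·18.9967) = 18.6959 m/s = 61.34 ft/s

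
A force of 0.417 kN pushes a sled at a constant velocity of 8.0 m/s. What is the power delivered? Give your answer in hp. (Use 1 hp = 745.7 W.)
Convert to SI: F = 417.0 N, v = 8.0 m/s
P = Fv = (417.0)(8.0) = 3336.0 W = 4.474 hp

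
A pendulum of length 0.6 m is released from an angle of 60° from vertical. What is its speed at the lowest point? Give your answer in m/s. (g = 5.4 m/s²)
h = L(1 − cosθ) = 0.6(1 − cos60°) = 0.3 m
v = √(2gh) = √(2·5.4·0.3) = 1.8 m/s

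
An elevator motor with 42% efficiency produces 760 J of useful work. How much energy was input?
W_in = W_out/η = 760/0.42 = 1810 J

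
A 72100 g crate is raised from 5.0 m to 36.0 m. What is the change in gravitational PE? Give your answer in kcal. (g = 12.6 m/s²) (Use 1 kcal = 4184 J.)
Convert to SI: m = 72.1 kg, Δh = 31.0 m
ΔPE = mgΔh = (72.1)(12.6)(31.0) = 28162.3 J = 6.731 kcal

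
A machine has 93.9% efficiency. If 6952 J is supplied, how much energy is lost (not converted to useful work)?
W_lost = W_in(1 − η) = 6952·(1 − 0.939) = 424.1 J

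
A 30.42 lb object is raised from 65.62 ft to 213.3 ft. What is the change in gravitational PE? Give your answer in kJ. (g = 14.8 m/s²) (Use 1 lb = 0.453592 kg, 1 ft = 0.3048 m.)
Convert to SI: m = 13.7983 kg, Δh = 45.0129 m
ΔPE = mgΔh = (13.7983)(14.8)(45.0129) = 9192.27 J = 9.192 kJ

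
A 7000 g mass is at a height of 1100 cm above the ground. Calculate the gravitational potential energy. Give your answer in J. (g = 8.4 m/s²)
Convert to SI: m = 7.0 kg, h = 11.0 m
PE = mgh = (7.0)(8.4)(11.0) = 646.8 J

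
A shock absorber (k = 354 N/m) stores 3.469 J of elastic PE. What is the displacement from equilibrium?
x = √(2·PE/k) = √(2·3.469/354) = 0.14 m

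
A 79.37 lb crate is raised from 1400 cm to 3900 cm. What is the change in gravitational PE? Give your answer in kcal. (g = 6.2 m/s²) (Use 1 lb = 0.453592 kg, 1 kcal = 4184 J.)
Convert to SI: m = 36.0016 kg, Δh = 25.0 m
ΔPE = mgΔh = (36.0016)(6.2)(25.0) = 5580.25 J = 1.334 kcal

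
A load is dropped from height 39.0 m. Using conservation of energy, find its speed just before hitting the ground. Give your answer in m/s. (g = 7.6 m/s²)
mgh = ½mv² ⇒ v = √(2gh) = √(2·7.6·39.0) = 24.35 m/s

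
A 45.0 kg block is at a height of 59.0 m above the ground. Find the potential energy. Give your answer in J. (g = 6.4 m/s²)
PE = mgh = (45.0)(6.4)(59.0) = 16990 J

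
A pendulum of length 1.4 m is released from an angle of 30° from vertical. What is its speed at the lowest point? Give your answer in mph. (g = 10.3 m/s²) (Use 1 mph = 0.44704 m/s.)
h = L(1 − cosθ) = 1.4(1 − cos30°) = 0.187564 m
v = √(2gh) = √(2·10.3·0.187564) = 1.96566 m/s = 4.397 mph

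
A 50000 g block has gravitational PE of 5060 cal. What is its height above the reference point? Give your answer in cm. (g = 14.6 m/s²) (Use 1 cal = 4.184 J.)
Convert to SI: m = 50.0 kg, PE = 21171.0 J
h = PE/(mg) = 21171.0/(50.0·14.6) = 29.0014 m = 2900 cm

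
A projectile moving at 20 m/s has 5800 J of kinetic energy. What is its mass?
m = 2·KE/v² = 2·5800/(20)² = 29.0 kg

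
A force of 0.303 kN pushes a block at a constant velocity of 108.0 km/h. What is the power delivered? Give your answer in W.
Convert to SI: F = 303.0 N, v = 30.0 m/s
P = Fv = (303.0)(30.0) = 9090 W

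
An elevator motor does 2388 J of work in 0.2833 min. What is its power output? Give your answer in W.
Convert to SI: W = 2388.0 J, t = 16.998 s
P = W/t = 2388.0/16.998 = 140.5 W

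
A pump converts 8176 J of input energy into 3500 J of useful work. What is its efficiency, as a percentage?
η = W_out/W_in = 3500/8176 = 42.81%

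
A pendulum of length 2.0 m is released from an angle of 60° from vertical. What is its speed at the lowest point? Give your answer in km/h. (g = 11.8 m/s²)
h = L(1 − cosθ) = 2.0(1 − cos60°) = 1.0 m
v = √(2gh) = √(2·11.8·1.0) = 4.85798 m/s = 17.49 km/h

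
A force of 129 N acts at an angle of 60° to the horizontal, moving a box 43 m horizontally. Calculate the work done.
W = F·d·cosθ = (129)(43)cos(60°) = 2774 J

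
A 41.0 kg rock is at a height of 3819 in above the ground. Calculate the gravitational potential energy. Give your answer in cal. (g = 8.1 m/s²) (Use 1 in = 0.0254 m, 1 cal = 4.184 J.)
Convert to SI: m = 41.0 kg, h = 97.0026 m
PE = mgh = (41.0)(8.1)(97.0026) = 32214.6 J = 7699 cal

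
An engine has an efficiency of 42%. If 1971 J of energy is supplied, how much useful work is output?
W_out = η·W_in = 0.42·1971 = 827.82 J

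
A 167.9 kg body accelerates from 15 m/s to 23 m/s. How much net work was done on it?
W = ΔKE = ½m(v₂² − v₁²) = ½(167.9)(23² − 15²) = 25520.8 J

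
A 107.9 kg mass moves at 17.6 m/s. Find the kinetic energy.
KE = ½mv² = ½(107.9)(17.6)² = 16710 J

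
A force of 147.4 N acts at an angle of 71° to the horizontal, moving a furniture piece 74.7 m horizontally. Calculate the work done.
W = F·d·cosθ = (147.4)(74.7)cos(71°) = 3585 J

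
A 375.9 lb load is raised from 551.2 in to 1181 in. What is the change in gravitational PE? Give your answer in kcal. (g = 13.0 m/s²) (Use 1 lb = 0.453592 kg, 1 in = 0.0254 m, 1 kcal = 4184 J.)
Convert to SI: m = 170.505 kg, Δh = 15.9969 m
ΔPE = mgΔh = (170.505)(13.0)(15.9969) = 35458.3 J = 8.475 kcal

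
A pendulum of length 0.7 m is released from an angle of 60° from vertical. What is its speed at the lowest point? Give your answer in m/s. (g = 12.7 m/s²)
h = L(1 − cosθ) = 0.7(1 − cos60°) = 0.35 m
v = √(2gh) = √(2·12.7·0.35) = 2.982 m/s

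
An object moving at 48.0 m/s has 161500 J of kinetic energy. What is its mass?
m = 2·KE/v² = 2·161500/(48.0)² = 140.2 kg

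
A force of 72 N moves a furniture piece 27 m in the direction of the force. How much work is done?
W = F·d = (72)(27) = 1944 J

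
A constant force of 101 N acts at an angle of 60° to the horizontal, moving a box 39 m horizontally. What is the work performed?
W = F·d·cosθ = (101)(39)cos(60°) = 1970 J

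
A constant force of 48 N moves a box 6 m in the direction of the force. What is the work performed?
W = F·d = (48)(6) = 288.0 J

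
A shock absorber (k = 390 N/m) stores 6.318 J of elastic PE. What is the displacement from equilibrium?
x = √(2·PE/k) = √(2·6.318/390) = 0.18 m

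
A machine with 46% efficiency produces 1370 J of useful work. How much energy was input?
W_in = W_out/η = 1370/0.46 = 2978 J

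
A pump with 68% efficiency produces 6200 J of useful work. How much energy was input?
W_in = W_out/η = 6200/0.68 = 9118 J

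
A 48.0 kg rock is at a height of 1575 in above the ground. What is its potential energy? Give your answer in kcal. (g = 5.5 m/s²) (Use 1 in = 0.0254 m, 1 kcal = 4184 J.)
Convert to SI: m = 48.0 kg, h = 40.005 m
PE = mgh = (48.0)(5.5)(40.005) = 10561.3 J = 2.524 kcal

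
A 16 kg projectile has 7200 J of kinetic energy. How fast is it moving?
v = √(2·KE/m) = √(2·7200/16) = 30.0 m/s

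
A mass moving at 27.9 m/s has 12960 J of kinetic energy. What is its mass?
m = 2·KE/v² = 2·12960/(27.9)² = 33.3 kg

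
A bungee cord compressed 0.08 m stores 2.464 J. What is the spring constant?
k = 2·PE/x² = 2·2.464/(0.08)² = 770.0 N/m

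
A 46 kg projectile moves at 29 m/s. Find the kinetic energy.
KE = ½mv² = ½(46)(29)² = 19343.0 J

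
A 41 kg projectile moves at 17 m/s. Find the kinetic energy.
KE = ½mv² = ½(41)(17)² = 5924.5 J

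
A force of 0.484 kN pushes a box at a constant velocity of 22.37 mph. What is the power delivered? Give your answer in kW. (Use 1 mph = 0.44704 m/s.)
Convert to SI: F = 484.0 N, v = 10.0003 m/s
P = Fv = (484.0)(10.0003) = 4840.14 W = 4.84 kW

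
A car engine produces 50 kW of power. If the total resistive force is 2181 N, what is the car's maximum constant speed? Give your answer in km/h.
P = Fv ⇒ v = P/F = 50000 W/2181.0 N = 22.9253 m/s = 82.53 km/h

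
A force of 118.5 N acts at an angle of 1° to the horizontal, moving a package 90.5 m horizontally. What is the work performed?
W = F·d·cosθ = (118.5)(90.5)cos(1°) = 10720 J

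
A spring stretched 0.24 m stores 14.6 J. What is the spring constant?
k = 2·PE/x² = 2·14.6/(0.24)² = 506.9 N/m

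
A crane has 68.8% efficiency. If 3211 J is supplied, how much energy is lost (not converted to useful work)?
W_lost = W_in(1 − η) = 3211·(1 − 0.688) = 1002 J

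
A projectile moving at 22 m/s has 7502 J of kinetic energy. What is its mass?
m = 2·KE/v² = 2·7502/(22)² = 31.0 kg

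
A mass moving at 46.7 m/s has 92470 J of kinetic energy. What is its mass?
m = 2·KE/v² = 2·92470/(46.7)² = 84.8 kg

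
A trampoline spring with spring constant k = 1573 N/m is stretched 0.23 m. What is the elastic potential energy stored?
PE = ½kx² = ½(1573)(0.23)² = 41.61 J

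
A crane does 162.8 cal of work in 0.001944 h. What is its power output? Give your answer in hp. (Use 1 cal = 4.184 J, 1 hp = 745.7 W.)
Convert to SI: W = 681.155 J, t = 6.9984 s
P = W/t = 681.155/6.9984 = 97.3301 W = 0.1305 hp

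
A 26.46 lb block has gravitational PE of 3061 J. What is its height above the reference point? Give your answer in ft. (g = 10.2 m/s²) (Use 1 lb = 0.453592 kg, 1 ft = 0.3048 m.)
Convert to SI: m = 12.002 kg, PE = 3061.0 J
h = PE/(mg) = 3061.0/(12.002·10.2) = 25.0039 m = 82.03 ft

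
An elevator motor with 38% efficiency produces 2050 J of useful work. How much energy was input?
W_in = W_out/η = 2050/0.38 = 5395 J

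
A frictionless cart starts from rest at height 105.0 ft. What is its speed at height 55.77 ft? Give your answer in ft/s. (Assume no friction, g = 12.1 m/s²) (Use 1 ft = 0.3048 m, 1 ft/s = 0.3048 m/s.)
Convert to SI: h₁−h₂ = 15.0053 m
mgh₁ = mgh₂ + ½mv² ⇒ v = √(2g(h₁−h₂)) = √(2·12.1·15.0053) = 19.0559 m/s = 62.52 ft/s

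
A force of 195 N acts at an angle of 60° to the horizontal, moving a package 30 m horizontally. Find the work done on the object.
W = F·d·cosθ = (195)(30)cos(60°) = 2925 J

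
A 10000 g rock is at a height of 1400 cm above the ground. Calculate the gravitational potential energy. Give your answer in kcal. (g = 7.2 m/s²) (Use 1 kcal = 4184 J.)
Convert to SI: m = 10.0 kg, h = 14.0 m
PE = mgh = (10.0)(7.2)(14.0) = 1008.0 J = 0.2409 kcal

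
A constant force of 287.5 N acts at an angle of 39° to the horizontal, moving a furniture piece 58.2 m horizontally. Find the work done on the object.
W = F·d·cosθ = (287.5)(58.2)cos(39°) = 13000 J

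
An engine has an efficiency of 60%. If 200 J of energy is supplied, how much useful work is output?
W_out = η·W_in = 0.6·200 = 120.0 J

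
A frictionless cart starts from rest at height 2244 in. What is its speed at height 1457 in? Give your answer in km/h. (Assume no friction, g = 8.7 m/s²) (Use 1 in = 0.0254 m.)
Convert to SI: h₁−h₂ = 19.9898 m
mgh₁ = mgh₂ + ½mv² ⇒ v = √(2g(h₁−h₂)) = √(2·8.7·19.9898) = 18.65 m/s = 67.14 km/h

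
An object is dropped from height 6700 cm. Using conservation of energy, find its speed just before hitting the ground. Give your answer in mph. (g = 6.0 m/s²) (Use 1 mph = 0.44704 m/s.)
Convert to SI: h = 67.0 m
mgh = ½mv² ⇒ v = √(2gh) = √(2·6.0·67.0) = 28.3549 m/s = 63.43 mph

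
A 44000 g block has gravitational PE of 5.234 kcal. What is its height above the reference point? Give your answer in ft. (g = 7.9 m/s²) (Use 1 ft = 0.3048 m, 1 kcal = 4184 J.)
Convert to SI: m = 44.0 kg, PE = 21899.1 J
h = PE/(mg) = 21899.1/(44.0·7.9) = 63.0007 m = 206.7 ft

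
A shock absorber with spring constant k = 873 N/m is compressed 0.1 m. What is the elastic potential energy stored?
PE = ½kx² = ½(873)(0.1)² = 4.365 J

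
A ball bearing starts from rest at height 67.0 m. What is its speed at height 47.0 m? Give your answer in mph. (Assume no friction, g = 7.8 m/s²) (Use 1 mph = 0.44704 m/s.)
mgh₁ = mgh₂ + ½mv² ⇒ v = √(2g(h₁−h₂)) = √(2·7.8·20.0) = 17.6635 m/s = 39.51 mph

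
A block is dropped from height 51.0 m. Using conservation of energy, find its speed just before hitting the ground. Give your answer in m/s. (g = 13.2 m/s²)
mgh = ½mv² ⇒ v = √(2gh) = √(2·13.2·51.0) = 36.69 m/s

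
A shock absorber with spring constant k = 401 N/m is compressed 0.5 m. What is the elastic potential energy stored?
PE = ½kx² = ½(401)(0.5)² = 50.13 J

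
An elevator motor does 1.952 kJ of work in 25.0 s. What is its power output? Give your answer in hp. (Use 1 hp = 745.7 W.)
Convert to SI: W = 1952.0 J, t = 25.0 s
P = W/t = 1952.0/25.0 = 78.08 W = 0.1047 hp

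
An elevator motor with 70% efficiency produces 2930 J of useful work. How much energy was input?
W_in = W_out/η = 2930/0.7 = 4186 J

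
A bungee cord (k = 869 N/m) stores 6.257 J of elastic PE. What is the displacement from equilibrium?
x = √(2·PE/k) = √(2·6.257/869) = 0.12 m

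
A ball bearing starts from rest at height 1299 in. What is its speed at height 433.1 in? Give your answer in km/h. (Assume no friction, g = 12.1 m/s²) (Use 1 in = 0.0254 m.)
Convert to SI: h₁−h₂ = 21.9939 m
mgh₁ = mgh₂ + ½mv² ⇒ v = √(2g(h₁−h₂)) = √(2·12.1·21.9939) = 23.0706 m/s = 83.05 km/h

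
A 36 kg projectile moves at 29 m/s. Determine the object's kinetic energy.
KE = ½mv² = ½(36)(29)² = 15138.0 J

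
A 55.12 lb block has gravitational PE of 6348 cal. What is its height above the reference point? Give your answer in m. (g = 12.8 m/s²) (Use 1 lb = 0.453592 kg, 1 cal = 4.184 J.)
Convert to SI: m = 25.002 kg, PE = 26560.0 J
h = PE/(mg) = 26560.0/(25.002·12.8) = 82.99 m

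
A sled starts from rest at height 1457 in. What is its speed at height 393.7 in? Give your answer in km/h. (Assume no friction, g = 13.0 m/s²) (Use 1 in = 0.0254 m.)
Convert to SI: h₁−h₂ = 27.0078 m
mgh₁ = mgh₂ + ½mv² ⇒ v = √(2g(h₁−h₂)) = √(2·13.0·27.0078) = 26.4991 m/s = 95.4 km/h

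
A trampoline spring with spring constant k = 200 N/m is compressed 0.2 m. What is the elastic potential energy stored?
PE = ½kx² = ½(200)(0.2)² = 4.0 J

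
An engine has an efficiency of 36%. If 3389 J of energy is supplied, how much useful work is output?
W_out = η·W_in = 0.36·3389 = 1220.04 J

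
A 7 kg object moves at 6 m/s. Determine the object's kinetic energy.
KE = ½mv² = ½(7)(6)² = 126.0 J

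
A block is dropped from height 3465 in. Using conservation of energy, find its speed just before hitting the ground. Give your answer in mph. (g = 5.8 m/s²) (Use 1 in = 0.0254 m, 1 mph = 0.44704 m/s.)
Convert to SI: h = 88.011 m
mgh = ½mv² ⇒ v = √(2gh) = √(2·5.8·88.011) = 31.952 m/s = 71.47 mph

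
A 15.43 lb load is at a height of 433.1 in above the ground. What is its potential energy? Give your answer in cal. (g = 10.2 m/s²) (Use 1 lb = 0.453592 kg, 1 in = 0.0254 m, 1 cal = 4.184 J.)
Convert to SI: m = 6.99892 kg, h = 11.0007 m
PE = mgh = (6.99892)(10.2)(11.0007) = 785.332 J = 187.7 cal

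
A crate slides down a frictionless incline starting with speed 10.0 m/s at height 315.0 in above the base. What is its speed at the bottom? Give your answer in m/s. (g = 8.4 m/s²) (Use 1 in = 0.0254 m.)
Convert to SI: v₀ = 10.0 m/s, h = 8.001 m
½mv₀² + mgh = ½mv² ⇒ v = √(v₀² + 2gh) = √(10.0² + 2·8.4·8.001) = 15.31 m/s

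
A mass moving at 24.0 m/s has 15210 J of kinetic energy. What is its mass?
m = 2·KE/v² = 2·15210/(24.0)² = 52.81 kg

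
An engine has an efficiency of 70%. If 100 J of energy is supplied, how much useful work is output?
W_out = η·W_in = 0.7·100 = 70.0 J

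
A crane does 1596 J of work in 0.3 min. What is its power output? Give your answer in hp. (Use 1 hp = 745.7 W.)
Convert to SI: W = 1596.0 J, t = 18.0 s
P = W/t = 1596.0/18.0 = 88.6667 W = 0.1189 hp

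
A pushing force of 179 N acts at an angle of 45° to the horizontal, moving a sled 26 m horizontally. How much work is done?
W = F·d·cosθ = (179)(26)cos(45°) = 3291 J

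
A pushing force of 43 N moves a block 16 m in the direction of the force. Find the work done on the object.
W = F·d = (43)(16) = 688.0 J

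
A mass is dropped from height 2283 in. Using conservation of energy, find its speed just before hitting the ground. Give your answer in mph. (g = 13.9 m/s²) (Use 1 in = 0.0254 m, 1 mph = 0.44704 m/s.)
Convert to SI: h = 57.9882 m
mgh = ½mv² ⇒ v = √(2gh) = √(2·13.9·57.9882) = 40.1506 m/s = 89.81 mph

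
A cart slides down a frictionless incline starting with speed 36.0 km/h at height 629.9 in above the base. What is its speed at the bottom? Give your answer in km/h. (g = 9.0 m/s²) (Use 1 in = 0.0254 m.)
Convert to SI: v₀ = 10.0 m/s, h = 15.9995 m
½mv₀² + mgh = ½mv² ⇒ v = √(v₀² + 2gh) = √(10.0² + 2·9.0·15.9995) = 19.6975 m/s = 70.91 km/h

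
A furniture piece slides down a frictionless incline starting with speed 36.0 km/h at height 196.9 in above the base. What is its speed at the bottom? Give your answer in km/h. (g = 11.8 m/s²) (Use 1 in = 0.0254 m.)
Convert to SI: v₀ = 10.0 m/s, h = 5.00126 m
½mv₀² + mgh = ½mv² ⇒ v = √(v₀² + 2gh) = √(10.0² + 2·11.8·5.00126) = 14.7658 m/s = 53.16 km/h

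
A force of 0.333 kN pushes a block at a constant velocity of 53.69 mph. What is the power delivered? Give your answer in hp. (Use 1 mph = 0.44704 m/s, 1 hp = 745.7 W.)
Convert to SI: F = 333.0 N, v = 24.0016 m/s
P = Fv = (333.0)(24.0016) = 7992.53 W = 10.72 hp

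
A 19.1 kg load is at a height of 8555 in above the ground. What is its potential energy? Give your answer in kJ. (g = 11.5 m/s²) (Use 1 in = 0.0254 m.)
Convert to SI: m = 19.1 kg, h = 217.297 m
PE = mgh = (19.1)(11.5)(217.297) = 47729.3 J = 47.73 kJ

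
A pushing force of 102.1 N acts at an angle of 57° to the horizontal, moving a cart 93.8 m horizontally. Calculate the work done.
W = F·d·cosθ = (102.1)(93.8)cos(57°) = 5216 J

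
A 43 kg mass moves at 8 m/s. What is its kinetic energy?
KE = ½mv² = ½(43)(8)² = 1376.0 J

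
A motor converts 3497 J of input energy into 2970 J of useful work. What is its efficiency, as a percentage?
η = W_out/W_in = 2970/3497 = 84.93%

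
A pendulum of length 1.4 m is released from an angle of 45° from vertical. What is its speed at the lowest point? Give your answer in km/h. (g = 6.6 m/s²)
h = L(1 − cosθ) = 1.4(1 − cos45°) = 0.410051 m
v = √(2gh) = √(2·6.6·0.410051) = 2.32651 m/s = 8.375 km/h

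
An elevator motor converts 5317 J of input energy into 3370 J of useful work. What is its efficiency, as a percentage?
η = W_out/W_in = 3370/5317 = 63.38%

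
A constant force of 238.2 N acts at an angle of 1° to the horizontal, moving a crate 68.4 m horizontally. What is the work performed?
W = F·d·cosθ = (238.2)(68.4)cos(1°) = 16290 J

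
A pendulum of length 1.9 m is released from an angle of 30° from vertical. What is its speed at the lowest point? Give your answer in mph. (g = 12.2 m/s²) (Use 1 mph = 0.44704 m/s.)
h = L(1 − cosθ) = 1.9(1 − cos30°) = 0.254552 m
v = √(2gh) = √(2·12.2·0.254552) = 2.4922 m/s = 5.575 mph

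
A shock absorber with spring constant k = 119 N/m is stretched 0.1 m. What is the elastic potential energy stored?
PE = ½kx² = ½(119)(0.1)² = 0.595 J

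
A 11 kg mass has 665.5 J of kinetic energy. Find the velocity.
v = √(2·KE/m) = √(2·665.5/11) = 11.0 m/s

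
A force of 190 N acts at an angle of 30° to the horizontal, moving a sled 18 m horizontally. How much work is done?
W = F·d·cosθ = (190)(18)cos(30°) = 2962 J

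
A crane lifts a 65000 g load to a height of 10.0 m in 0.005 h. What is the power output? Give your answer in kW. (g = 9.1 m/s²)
Convert to SI: m = 65.0 kg, h = 10.0 m, t = 18.0 s
P = mgh/t = (65.0)(9.1)(10.0)/18.0 = 328.611 W = 0.3286 kW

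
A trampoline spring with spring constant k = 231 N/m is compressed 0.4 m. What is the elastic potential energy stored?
PE = ½kx² = ½(231)(0.4)² = 18.48 J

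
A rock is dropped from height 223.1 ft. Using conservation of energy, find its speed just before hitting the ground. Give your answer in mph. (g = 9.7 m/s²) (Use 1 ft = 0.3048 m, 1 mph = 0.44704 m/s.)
Convert to SI: h = 68.0009 m
mgh = ½mv² ⇒ v = √(2gh) = √(2·9.7·68.0009) = 36.321 m/s = 81.25 mph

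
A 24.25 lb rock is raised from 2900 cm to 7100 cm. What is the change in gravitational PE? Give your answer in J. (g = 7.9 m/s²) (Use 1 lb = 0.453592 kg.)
Convert to SI: m = 10.9996 kg, Δh = 42.0 m
ΔPE = mgΔh = (10.9996)(7.9)(42.0) = 3650 J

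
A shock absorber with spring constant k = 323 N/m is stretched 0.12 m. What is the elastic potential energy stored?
PE = ½kx² = ½(323)(0.12)² = 2.326 J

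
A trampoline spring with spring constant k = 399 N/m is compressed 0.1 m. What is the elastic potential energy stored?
PE = ½kx² = ½(399)(0.1)² = 1.995 J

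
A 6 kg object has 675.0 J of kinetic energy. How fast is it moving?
v = √(2·KE/m) = √(2·675.0/6) = 15.0 m/s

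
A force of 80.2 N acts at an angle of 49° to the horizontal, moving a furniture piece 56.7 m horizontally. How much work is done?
W = F·d·cosθ = (80.2)(56.7)cos(49°) = 2983 J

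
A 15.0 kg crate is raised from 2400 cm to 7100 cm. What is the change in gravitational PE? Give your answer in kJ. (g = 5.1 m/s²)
Convert to SI: m = 15.0 kg, Δh = 47.0 m
ΔPE = mgΔh = (15.0)(5.1)(47.0) = 3595.5 J = 3.596 kJ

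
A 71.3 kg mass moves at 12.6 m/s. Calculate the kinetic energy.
KE = ½mv² = ½(71.3)(12.6)² = 5660 J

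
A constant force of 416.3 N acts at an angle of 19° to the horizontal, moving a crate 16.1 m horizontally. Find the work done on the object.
W = F·d·cosθ = (416.3)(16.1)cos(19°) = 6337 J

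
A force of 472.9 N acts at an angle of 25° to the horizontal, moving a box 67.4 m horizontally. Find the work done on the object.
W = F·d·cosθ = (472.9)(67.4)cos(25°) = 28890 J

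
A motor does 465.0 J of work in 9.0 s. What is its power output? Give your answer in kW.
P = W/t = 465.0/9.0 = 51.6667 W = 0.05167 kW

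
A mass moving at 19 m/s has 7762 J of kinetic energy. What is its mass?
m = 2·KE/v² = 2·7762/(19)² = 43.0 kg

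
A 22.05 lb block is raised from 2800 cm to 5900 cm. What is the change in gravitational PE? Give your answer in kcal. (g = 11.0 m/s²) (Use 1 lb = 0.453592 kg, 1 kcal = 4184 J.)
Convert to SI: m = 10.0017 kg, Δh = 31.0 m
ΔPE = mgΔh = (10.0017)(11.0)(31.0) = 3410.58 J = 0.8151 kcal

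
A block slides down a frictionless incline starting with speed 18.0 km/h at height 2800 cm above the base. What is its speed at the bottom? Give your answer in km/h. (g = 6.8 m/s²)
Convert to SI: v₀ = 5.0 m/s, h = 28.0 m
½mv₀² + mgh = ½mv² ⇒ v = √(v₀² + 2gh) = √(5.0² + 2·6.8·28.0) = 20.1445 m/s = 72.52 km/h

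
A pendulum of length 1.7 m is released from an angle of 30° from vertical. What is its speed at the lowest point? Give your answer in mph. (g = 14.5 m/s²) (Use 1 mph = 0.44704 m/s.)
h = L(1 − cosθ) = 1.7(1 − cos30°) = 0.227757 m
v = √(2gh) = √(2·14.5·0.227757) = 2.57001 m/s = 5.749 mph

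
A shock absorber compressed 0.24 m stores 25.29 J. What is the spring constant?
k = 2·PE/x² = 2·25.29/(0.24)² = 878.1 N/m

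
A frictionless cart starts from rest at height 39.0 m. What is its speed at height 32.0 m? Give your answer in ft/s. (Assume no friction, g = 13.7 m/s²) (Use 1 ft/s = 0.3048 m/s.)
mgh₁ = mgh₂ + ½mv² ⇒ v = √(2g(h₁−h₂)) = √(2·13.7·7.0) = 13.8492 m/s = 45.44 ft/s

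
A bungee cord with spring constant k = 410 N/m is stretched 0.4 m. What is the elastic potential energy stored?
PE = ½kx² = ½(410)(0.4)² = 32.8 J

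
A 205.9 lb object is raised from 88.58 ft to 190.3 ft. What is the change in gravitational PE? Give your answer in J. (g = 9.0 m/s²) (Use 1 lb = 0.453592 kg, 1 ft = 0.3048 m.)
Convert to SI: m = 93.3946 kg, Δh = 31.0043 m
ΔPE = mgΔh = (93.3946)(9.0)(31.0043) = 26060 J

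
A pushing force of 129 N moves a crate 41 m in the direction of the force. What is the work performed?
W = F·d = (129)(41) = 5289 J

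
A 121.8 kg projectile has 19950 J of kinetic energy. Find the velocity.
v = √(2·KE/m) = √(2·19950/121.8) = 18.1 m/s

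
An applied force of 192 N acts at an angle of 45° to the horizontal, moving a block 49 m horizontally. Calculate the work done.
W = F·d·cosθ = (192)(49)cos(45°) = 6652 J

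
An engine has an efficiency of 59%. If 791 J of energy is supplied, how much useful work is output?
W_out = η·W_in = 0.59·791 = 466.69 J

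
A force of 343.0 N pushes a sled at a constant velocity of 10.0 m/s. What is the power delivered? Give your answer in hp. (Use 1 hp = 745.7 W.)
P = Fv = (343.0)(10.0) = 3430.0 W = 4.6 hp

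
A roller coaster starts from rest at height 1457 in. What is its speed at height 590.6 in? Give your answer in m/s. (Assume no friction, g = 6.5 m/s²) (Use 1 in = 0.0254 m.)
Convert to SI: h₁−h₂ = 22.0066 m
mgh₁ = mgh₂ + ½mv² ⇒ v = √(2g(h₁−h₂)) = √(2·6.5·22.0066) = 16.91 m/s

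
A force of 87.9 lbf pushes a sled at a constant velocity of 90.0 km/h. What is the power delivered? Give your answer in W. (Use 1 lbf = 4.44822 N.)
Convert to SI: F = 390.999 N, v = 25.0 m/s
P = Fv = (390.999)(25.0) = 9775 W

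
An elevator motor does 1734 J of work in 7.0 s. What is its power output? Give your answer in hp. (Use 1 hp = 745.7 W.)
P = W/t = 1734.0/7.0 = 247.714 W = 0.3322 hp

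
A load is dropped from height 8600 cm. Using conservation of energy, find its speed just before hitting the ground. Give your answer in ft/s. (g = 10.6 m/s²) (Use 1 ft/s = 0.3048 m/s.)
Convert to SI: h = 86.0 m
mgh = ½mv² ⇒ v = √(2gh) = √(2·10.6·86.0) = 42.6989 m/s = 140.1 ft/s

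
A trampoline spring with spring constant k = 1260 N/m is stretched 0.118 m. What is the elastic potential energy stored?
PE = ½kx² = ½(1260)(0.118)² = 8.772 J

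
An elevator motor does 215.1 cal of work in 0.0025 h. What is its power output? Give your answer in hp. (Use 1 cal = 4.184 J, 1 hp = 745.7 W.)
Convert to SI: W = 899.978 J, t = 9.0 s
P = W/t = 899.978/9.0 = 99.9976 W = 0.1341 hp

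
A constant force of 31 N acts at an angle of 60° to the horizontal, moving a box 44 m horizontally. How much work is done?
W = F·d·cosθ = (31)(44)cos(60°) = 682.0 J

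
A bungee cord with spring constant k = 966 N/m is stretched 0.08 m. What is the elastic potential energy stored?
PE = ½kx² = ½(966)(0.08)² = 3.091 J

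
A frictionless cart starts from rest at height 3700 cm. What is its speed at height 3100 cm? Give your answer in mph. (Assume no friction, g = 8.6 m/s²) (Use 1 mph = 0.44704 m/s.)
Convert to SI: h₁−h₂ = 6.0 m
mgh₁ = mgh₂ + ½mv² ⇒ v = √(2g(h₁−h₂)) = √(2·8.6·6.0) = 10.1587 m/s = 22.72 mph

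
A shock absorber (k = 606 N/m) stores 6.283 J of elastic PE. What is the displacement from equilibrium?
x = √(2·PE/k) = √(2·6.283/606) = 0.144 m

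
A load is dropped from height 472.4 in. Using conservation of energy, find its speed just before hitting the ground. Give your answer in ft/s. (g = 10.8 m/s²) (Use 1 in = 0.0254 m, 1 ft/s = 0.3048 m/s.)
Convert to SI: h = 11.999 m
mgh = ½mv² ⇒ v = √(2gh) = √(2·10.8·11.999) = 16.099 m/s = 52.82 ft/s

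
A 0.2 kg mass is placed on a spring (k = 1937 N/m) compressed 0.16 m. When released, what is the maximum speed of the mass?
½kx² = ½mv² ⇒ v = x√(k/m) = (0.16)√(1937/0.2) = 15.75 m/s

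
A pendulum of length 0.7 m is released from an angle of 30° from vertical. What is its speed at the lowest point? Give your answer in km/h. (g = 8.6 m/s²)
h = L(1 − cosθ) = 0.7(1 − cos30°) = 0.0937822 m
v = √(2gh) = √(2·8.6·0.0937822) = 1.27006 m/s = 4.572 km/h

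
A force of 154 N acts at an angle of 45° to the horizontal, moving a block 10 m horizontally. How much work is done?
W = F·d·cosθ = (154)(10)cos(45°) = 1089 J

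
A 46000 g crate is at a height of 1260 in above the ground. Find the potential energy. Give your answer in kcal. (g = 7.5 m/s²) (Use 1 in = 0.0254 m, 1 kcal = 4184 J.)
Convert to SI: m = 46.0 kg, h = 32.004 m
PE = mgh = (46.0)(7.5)(32.004) = 11041.4 J = 2.639 kcal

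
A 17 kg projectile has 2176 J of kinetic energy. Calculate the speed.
v = √(2·KE/m) = √(2·2176/17) = 16.0 m/s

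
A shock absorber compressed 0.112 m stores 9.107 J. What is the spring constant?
k = 2·PE/x² = 2·9.107/(0.112)² = 1452 N/m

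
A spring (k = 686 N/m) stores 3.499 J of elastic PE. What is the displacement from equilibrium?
x = √(2·PE/k) = √(2·3.499/686) = 0.101 m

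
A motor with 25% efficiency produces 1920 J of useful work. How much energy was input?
W_in = W_out/η = 1920/0.25 = 7680 J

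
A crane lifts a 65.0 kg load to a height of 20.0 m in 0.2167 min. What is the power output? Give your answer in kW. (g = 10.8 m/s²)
Convert to SI: m = 65.0 kg, h = 20.0 m, t = 13.002 s
P = mgh/t = (65.0)(10.8)(20.0)/13.002 = 1079.83 W = 1.08 kW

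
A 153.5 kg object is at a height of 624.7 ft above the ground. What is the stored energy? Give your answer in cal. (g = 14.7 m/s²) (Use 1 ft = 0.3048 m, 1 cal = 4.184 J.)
Convert to SI: m = 153.5 kg, h = 190.409 m
PE = mgh = (153.5)(14.7)(190.409) = 429647 J = 102700 cal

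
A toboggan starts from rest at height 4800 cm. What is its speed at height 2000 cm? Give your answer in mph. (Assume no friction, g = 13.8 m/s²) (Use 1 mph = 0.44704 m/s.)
Convert to SI: h₁−h₂ = 28.0 m
mgh₁ = mgh₂ + ½mv² ⇒ v = √(2g(h₁−h₂)) = √(2·13.8·28.0) = 27.7993 m/s = 62.19 mph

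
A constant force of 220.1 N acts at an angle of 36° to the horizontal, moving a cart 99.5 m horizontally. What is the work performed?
W = F·d·cosθ = (220.1)(99.5)cos(36°) = 17720 J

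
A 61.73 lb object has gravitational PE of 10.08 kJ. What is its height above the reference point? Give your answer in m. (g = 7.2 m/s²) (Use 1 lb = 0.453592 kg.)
Convert to SI: m = 28.0002 kg, PE = 10080.0 J
h = PE/(mg) = 10080.0/(28.0002·7.2) = 50.0 m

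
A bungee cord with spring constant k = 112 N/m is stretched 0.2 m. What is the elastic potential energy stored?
PE = ½kx² = ½(112)(0.2)² = 2.24 J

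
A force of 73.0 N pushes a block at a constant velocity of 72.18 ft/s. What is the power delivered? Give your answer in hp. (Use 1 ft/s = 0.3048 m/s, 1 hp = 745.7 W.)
Convert to SI: F = 73.0 N, v = 22.0005 m/s
P = Fv = (73.0)(22.0005) = 1606.03 W = 2.154 hp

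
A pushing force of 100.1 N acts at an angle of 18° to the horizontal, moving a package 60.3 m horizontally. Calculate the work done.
W = F·d·cosθ = (100.1)(60.3)cos(18°) = 5741 J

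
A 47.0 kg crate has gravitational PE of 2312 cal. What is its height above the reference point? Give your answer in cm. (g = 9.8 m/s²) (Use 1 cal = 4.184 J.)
Convert to SI: m = 47.0 kg, PE = 9673.41 J
h = PE/(mg) = 9673.41/(47.0·9.8) = 21.0018 m = 2100 cm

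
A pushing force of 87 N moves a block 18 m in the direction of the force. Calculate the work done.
W = F·d = (87)(18) = 1566 J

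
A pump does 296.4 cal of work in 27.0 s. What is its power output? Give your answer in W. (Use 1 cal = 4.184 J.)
Convert to SI: W = 1240.14 J, t = 27.0 s
P = W/t = 1240.14/27.0 = 45.93 W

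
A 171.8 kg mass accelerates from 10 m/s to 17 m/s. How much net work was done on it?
W = ΔKE = ½m(v₂² − v₁²) = ½(171.8)(17² − 10²) = 16235.1 J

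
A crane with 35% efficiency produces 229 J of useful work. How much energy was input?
W_in = W_out/η = 229/0.35 = 654.3 J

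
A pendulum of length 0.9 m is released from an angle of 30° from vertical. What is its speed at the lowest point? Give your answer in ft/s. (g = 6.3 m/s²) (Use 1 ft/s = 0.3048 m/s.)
h = L(1 − cosθ) = 0.9(1 − cos30°) = 0.120577 m
v = √(2gh) = √(2·6.3·0.120577) = 1.23259 m/s = 4.044 ft/s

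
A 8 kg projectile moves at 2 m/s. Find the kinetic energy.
KE = ½mv² = ½(8)(2)² = 16.0 J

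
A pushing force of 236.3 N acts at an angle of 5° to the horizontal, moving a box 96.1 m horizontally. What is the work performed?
W = F·d·cosθ = (236.3)(96.1)cos(5°) = 22620 J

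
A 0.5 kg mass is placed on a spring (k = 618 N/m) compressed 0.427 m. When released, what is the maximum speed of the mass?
½kx² = ½mv² ⇒ v = x√(k/m) = (0.427)√(618/0.5) = 15.01 m/s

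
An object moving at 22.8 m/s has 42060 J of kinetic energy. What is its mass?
m = 2·KE/v² = 2·42060/(22.8)² = 161.8 kg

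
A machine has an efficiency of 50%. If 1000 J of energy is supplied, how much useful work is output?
W_out = η·W_in = 0.5·1000 = 500.0 J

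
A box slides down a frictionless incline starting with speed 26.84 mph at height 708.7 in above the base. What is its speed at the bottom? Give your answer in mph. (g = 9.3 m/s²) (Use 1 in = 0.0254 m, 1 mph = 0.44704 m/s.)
Convert to SI: v₀ = 11.9986 m/s, h = 18.001 m
½mv₀² + mgh = ½mv² ⇒ v = √(v₀² + 2gh) = √(11.9986² + 2·9.3·18.001) = 21.8811 m/s = 48.95 mph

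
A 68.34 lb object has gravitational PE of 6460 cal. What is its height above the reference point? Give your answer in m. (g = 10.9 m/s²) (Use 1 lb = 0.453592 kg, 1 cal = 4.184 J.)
Convert to SI: m = 30.9985 kg, PE = 27028.6 J
h = PE/(mg) = 27028.6/(30.9985·10.9) = 79.99 m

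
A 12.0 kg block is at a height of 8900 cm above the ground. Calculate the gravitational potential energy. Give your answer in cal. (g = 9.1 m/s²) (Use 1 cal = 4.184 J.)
Convert to SI: m = 12.0 kg, h = 89.0 m
PE = mgh = (12.0)(9.1)(89.0) = 9718.8 J = 2323 cal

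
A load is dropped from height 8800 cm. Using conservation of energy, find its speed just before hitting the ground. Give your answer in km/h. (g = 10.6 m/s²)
Convert to SI: h = 88.0 m
mgh = ½mv² ⇒ v = √(2gh) = √(2·10.6·88.0) = 43.1926 m/s = 155.5 km/h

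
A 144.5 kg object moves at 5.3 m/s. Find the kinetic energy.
KE = ½mv² = ½(144.5)(5.3)² = 2030 J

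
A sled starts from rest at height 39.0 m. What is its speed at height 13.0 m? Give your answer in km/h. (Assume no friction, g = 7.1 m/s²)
mgh₁ = mgh₂ + ½mv² ⇒ v = √(2g(h₁−h₂)) = √(2·7.1·26.0) = 19.2146 m/s = 69.17 km/h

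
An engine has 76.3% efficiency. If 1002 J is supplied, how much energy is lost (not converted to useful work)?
W_lost = W_in(1 − η) = 1002·(1 − 0.763) = 237.5 J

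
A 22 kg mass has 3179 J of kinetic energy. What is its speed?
v = √(2·KE/m) = √(2·3179/22) = 17.0 m/s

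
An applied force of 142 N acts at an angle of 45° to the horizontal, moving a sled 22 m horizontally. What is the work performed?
W = F·d·cosθ = (142)(22)cos(45°) = 2209 J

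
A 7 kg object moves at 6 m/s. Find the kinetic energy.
KE = ½mv² = ½(7)(6)² = 126.0 J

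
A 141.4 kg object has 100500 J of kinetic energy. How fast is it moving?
v = √(2·KE/m) = √(2·100500/141.4) = 37.7 m/s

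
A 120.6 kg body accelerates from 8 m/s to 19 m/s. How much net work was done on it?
W = ΔKE = ½m(v₂² − v₁²) = ½(120.6)(19² − 8²) = 17909.1 J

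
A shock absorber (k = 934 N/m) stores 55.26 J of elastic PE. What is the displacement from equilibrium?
x = √(2·PE/k) = √(2·55.26/934) = 0.344 m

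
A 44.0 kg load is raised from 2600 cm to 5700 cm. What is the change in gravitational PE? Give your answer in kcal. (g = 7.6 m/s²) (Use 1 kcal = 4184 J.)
Convert to SI: m = 44.0 kg, Δh = 31.0 m
ΔPE = mgΔh = (44.0)(7.6)(31.0) = 10366.4 J = 2.478 kcal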